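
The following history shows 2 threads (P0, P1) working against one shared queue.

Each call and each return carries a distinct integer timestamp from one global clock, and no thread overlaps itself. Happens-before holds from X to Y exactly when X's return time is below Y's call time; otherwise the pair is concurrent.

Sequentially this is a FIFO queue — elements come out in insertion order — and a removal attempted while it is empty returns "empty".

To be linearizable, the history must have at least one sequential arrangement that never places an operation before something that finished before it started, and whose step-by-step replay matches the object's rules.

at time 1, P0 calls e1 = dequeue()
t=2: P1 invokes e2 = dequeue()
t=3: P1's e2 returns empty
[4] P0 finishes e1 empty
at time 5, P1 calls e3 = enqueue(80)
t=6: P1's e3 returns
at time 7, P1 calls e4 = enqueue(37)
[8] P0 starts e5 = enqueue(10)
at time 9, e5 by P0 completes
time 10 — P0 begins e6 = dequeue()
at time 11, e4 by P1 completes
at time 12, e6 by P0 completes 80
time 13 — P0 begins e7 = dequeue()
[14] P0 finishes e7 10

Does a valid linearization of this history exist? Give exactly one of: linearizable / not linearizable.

one valid linearization: e1, e2, e3, e5, e4, e6, e7
step 1: e1 dequeue() → empty — queue <>
step 2: e2 dequeue() → empty — queue <>
step 3: e3 enqueue(80) — queue <80>
step 4: e5 enqueue(10) — queue <80,10>
step 5: e4 enqueue(37) — queue <80,10,37>
step 6: e6 dequeue() → 80 — queue <10,37>
step 7: e7 dequeue() → 10 — queue <37>

linearizable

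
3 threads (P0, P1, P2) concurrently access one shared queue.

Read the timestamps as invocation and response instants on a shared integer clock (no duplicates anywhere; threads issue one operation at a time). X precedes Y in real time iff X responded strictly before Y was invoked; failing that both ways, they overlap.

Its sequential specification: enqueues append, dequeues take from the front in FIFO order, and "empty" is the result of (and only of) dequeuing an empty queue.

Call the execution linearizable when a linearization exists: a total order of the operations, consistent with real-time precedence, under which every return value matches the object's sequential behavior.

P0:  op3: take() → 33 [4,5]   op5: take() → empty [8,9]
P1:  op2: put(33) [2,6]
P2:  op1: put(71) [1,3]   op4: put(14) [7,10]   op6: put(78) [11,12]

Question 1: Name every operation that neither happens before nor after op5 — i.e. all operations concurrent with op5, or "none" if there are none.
Answer: op4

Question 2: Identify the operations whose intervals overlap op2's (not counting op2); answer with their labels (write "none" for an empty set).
Answer: op1, op3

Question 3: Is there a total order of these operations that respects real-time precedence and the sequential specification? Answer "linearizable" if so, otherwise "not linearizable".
the violation lands at event 9, op5's response at time 9: events 1..8 linearize, events 1..9 do not
the 4 completed operations admit 3 real-time orders; each fails the queue replay
no escape via the 1 pending operation (op4): every completion choice fails
one such order, op1, op2, op3, op5 (pending dropped), breaks at step 3 where op3 take() → 33 is illegal
one such order, op1, op3, op2, op5 (pending dropped), breaks at step 2 where op3 take() → 33 is illegal

not linearizable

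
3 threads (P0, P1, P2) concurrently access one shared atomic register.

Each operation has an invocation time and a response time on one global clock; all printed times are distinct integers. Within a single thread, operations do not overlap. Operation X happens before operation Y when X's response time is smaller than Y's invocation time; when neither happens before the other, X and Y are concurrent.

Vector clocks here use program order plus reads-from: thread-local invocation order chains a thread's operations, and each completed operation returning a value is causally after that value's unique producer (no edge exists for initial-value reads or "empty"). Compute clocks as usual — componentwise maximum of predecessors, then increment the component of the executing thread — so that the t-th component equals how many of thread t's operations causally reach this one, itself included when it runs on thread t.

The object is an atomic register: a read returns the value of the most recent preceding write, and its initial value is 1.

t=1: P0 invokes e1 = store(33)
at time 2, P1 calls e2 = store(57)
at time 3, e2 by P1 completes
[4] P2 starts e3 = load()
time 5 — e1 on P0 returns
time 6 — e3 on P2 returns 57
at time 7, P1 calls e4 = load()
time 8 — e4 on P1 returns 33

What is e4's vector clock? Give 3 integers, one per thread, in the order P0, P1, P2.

(1, 2, 0)

VC(e2, invoked at 2): no causal predecessors; +1 on P1 → (0, 1, 0)
VC(e1, invoked at 1): no causal predecessors; +1 on P0 → (1, 0, 0)
VC(e3, invoked at 4): max of VC(e2)=(0, 1, 0), then +1 on thread P2 → (0, 1, 1)
VC(e4, invoked at 7): max of VC(e1)=(1, 0, 0), VC(e2)=(0, 1, 0), then +1 on thread P1 → (1, 2, 0)
target: VC(e4) = (1, 2, 0)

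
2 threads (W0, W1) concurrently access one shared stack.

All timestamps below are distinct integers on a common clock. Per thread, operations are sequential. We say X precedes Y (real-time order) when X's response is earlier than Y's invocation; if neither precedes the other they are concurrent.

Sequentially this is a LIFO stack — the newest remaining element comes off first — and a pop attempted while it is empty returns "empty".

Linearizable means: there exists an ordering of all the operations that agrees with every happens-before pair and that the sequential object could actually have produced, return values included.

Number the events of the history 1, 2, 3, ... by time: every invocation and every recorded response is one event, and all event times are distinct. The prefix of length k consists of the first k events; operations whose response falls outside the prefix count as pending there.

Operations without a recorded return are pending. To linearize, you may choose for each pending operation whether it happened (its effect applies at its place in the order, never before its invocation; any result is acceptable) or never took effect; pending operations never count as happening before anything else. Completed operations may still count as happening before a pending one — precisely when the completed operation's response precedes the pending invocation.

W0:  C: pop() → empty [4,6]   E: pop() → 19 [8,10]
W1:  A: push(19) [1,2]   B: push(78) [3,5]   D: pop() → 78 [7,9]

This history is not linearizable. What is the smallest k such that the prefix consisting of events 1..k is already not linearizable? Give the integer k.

6

events 1..5 are still linearizable — one witness is A, B:
after step 1 (A push(19)): stack <19>
after step 2 (B push(78)): stack <19,78>
include event 6 — C responding at 6 — and every candidate order breaks
one such order, A, B, C, breaks at step 3 where C pop() → empty is illegal
one such order, A, C, B, breaks at step 2 where C pop() → empty is illegal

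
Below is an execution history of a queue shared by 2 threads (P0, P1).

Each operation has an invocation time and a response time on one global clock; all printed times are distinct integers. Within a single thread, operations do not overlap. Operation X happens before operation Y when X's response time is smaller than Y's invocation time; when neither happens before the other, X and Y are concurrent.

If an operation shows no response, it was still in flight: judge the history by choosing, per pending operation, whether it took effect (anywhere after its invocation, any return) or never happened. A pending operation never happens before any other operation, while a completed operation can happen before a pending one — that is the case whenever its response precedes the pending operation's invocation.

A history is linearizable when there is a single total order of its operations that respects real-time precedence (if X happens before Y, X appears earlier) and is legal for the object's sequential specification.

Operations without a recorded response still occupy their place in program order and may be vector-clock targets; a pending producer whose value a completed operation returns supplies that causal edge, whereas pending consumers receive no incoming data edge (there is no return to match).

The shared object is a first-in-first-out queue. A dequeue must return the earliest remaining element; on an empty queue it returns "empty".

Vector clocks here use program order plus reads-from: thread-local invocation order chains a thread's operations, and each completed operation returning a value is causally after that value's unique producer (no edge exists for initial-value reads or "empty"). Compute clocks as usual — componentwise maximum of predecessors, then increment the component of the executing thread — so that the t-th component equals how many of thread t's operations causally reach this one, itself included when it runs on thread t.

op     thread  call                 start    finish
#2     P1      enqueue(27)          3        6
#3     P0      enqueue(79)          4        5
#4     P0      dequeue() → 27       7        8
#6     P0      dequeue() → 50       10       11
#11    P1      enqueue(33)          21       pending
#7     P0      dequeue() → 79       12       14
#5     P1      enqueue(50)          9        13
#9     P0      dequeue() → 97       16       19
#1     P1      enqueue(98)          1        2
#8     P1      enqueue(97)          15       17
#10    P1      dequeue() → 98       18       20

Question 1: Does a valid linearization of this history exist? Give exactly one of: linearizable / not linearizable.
not linearizable

cut after 7 events: linearizable; cut after 8 events (#4 responds, time 8): not linearizable
real-time-consistent orders of the 4 completed operations: 2 — all fail the queue replay
e.g. #1, #2, #3, #4: illegal at step 4, since #4 dequeue() → 27 cannot apply there
e.g. #1, #3, #2, #4: illegal at step 4, since #4 dequeue() → 27 cannot apply there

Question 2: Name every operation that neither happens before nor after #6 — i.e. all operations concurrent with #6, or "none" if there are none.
#5

#6 spans [10,11]; an op avoiding the whole window 10..11 is ordered, any other is concurrent
#1 [1,2]: before
#2 [3,6]: before
#3 [4,5]: before
#4 [7,8]: before
#5 [9,13]: concurrent
#7 [12,14]: after
#8 [15,17]: after
#9 [16,19]: after
#10 [18,20]: after
#11 [21,…): after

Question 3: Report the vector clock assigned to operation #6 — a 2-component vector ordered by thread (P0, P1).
(3, 3)

#1 (invocation 1): nothing precedes it; P1's component alone gives (0, 1)
#3 (invocation 4): nothing precedes it; P0's component alone gives (1, 0)
#2, invoked 3, takes VC(#1)=(0, 1) under max, adds 1 for P1 → (0, 2)
#5, invoked 9, takes VC(#2)=(0, 2) under max, adds 1 for P1 → (0, 3)
#8, invoked 15, takes VC(#5)=(0, 3) under max, adds 1 for P1 → (0, 4)
#4, invoked 7, takes VC(#2)=(0, 2), VC(#3)=(1, 0) under max, adds 1 for P0 → (2, 2)
#10, invoked 18, takes VC(#1)=(0, 1), VC(#8)=(0, 4) under max, adds 1 for P1 → (0, 5)
#11, invoked 21, takes VC(#10)=(0, 5) under max, adds 1 for P1 → (0, 6)
#6, invoked 10, takes VC(#4)=(2, 2), VC(#5)=(0, 3) under max, adds 1 for P0 → (3, 3)
#7, invoked 12, takes VC(#3)=(1, 0), VC(#6)=(3, 3) under max, adds 1 for P0 → (4, 3)
#9, invoked 16, takes VC(#7)=(4, 3), VC(#8)=(0, 4) under max, adds 1 for P0 → (5, 4)
target: VC(#6) = (3, 3)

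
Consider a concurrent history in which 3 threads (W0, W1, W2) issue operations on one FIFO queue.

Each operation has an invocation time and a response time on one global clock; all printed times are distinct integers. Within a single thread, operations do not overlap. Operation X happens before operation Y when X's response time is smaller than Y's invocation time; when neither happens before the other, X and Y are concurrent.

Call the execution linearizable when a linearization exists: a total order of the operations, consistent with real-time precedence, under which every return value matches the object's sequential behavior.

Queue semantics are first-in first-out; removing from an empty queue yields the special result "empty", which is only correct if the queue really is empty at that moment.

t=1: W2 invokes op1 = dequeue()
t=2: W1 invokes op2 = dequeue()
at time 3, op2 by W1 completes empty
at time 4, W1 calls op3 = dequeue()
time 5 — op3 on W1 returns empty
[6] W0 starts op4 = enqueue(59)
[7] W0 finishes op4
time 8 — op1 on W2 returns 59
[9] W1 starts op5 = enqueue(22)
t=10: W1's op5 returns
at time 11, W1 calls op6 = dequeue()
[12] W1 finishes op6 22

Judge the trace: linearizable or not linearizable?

a witness: op2, op3, op4, op1, op5, op6
step 1: op2 dequeue() → empty — queue <>
step 2: op3 dequeue() → empty — queue <>
step 3: op4 enqueue(59) — queue <59>
step 4: op1 dequeue() → 59 — queue <>
step 5: op5 enqueue(22) — queue <22>
step 6: op6 dequeue() → 22 — queue <>

linearizable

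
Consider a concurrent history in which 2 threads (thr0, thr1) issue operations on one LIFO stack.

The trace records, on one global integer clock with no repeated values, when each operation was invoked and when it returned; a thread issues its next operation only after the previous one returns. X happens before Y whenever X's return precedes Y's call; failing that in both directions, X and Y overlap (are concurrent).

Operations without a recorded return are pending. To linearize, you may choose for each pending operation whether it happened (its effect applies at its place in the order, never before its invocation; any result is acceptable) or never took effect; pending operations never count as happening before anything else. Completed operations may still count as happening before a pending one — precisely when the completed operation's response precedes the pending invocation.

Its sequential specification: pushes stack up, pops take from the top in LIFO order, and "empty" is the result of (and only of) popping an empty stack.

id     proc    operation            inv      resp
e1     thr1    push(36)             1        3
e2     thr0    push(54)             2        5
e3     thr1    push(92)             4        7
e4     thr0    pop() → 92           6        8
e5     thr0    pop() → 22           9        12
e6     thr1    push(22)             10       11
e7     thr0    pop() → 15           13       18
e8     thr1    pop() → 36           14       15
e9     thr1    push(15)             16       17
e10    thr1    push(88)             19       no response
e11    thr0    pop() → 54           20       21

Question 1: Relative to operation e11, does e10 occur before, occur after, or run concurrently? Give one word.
concurrent

e10 spans [19,…), e11 spans [20,21]
the intervals overlap in both directions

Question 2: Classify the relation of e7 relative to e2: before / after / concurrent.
after

e7 spans [13,18], e2 spans [2,5]
resp(e2)=5 < inv(e7)=13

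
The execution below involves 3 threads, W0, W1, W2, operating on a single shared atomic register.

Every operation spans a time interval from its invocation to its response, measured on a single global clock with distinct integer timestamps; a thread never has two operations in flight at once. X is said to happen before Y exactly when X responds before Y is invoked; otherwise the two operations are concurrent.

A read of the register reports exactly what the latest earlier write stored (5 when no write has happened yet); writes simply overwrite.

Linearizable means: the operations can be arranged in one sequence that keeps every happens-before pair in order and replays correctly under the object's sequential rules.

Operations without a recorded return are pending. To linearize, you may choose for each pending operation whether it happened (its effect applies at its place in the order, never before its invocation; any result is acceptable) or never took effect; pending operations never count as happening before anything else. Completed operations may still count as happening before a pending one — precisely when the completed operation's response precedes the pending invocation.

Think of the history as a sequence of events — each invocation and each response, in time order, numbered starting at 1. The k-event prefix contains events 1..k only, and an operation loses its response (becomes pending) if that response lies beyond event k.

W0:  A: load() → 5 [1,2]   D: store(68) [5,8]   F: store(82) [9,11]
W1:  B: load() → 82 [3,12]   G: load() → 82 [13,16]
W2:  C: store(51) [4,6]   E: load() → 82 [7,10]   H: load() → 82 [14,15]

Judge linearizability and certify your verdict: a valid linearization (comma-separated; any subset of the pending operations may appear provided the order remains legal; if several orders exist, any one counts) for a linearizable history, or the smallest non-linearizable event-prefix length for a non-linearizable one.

linearizable — witness: A, C, D, F, B, E, G, H

after step 1 (A load() → 5): value 5
after step 2 (C store(51)): value 51
after step 3 (D store(68)): value 68
after step 4 (F store(82)): value 82
after step 5 (B load() → 82): value 82
after step 6 (E load() → 82): value 82
after step 7 (G load() → 82): value 82
after step 8 (H load() → 82): value 82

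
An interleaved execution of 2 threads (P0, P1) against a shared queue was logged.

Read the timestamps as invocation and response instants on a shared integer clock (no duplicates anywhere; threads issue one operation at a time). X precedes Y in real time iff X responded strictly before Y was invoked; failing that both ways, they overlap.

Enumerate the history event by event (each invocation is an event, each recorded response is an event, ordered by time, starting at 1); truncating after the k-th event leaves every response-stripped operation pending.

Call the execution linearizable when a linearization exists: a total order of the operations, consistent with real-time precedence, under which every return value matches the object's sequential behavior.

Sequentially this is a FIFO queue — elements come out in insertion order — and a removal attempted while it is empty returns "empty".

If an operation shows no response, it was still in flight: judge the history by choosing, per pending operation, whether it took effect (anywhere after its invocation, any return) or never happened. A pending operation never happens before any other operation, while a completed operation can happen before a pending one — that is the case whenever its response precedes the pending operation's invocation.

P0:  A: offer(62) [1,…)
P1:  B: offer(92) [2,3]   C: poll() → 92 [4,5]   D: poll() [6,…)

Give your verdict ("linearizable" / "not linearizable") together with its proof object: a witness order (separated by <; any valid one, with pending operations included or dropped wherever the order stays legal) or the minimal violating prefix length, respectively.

linearizable — witness: B < A < C

after step 1 (B offer(92)): queue <92>
after step 2 (A offer(62) (pending, included)): queue <92,62>
after step 3 (C poll() → 92): queue <62>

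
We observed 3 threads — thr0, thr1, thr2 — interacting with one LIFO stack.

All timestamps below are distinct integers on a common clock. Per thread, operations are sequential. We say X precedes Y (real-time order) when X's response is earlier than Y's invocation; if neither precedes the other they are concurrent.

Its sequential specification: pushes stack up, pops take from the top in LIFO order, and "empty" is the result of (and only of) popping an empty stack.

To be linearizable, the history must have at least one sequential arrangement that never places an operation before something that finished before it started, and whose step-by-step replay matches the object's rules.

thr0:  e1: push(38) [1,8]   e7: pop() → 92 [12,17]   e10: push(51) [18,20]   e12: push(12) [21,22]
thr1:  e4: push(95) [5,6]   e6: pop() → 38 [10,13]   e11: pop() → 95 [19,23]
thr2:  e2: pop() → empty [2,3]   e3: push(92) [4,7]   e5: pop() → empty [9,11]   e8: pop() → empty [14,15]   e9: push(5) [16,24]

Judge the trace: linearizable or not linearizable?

not linearizable

through event 10 a valid linearization exists; event 11 (e5 responding at time 11) ends that
no legal order exists: 8 real-time-consistent candidates over 5 completed LIFO stack operations, all rejected
including or dropping the 1 pending operation (e6) in any combination fails
for example e1, e2, e3, e4, e5 (pending dropped) fails at step 2: e2 pop() → empty is not legal there
for example e1, e2, e4, e3, e5 (pending dropped) fails at step 2: e2 pop() → empty is not legal there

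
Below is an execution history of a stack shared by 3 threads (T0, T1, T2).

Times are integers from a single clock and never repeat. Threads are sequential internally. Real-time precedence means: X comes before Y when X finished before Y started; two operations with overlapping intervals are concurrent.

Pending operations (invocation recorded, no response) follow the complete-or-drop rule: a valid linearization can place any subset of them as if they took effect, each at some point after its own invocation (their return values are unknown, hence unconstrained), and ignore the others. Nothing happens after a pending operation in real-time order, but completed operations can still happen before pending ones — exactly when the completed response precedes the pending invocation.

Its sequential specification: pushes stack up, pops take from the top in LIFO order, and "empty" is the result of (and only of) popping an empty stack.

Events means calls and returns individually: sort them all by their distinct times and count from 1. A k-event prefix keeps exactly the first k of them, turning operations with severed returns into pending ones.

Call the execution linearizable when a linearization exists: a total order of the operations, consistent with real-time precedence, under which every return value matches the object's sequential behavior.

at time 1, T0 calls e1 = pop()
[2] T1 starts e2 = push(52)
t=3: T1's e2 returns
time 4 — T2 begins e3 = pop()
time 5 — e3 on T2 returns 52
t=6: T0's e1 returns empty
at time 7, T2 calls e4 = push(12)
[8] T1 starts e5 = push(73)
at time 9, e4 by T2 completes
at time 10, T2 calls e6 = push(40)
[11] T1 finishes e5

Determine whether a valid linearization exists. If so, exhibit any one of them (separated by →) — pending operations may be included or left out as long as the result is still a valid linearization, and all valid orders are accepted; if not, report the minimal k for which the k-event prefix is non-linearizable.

linearizable — witness: e1 → e2 → e3 → e4 → e5

step 1: e1 pop() → empty — stack <>
step 2: e2 push(52) — stack <52>
step 3: e3 pop() → 52 — stack <>
step 4: e4 push(12) — stack <12>
step 5: e5 push(73) — stack <12,73>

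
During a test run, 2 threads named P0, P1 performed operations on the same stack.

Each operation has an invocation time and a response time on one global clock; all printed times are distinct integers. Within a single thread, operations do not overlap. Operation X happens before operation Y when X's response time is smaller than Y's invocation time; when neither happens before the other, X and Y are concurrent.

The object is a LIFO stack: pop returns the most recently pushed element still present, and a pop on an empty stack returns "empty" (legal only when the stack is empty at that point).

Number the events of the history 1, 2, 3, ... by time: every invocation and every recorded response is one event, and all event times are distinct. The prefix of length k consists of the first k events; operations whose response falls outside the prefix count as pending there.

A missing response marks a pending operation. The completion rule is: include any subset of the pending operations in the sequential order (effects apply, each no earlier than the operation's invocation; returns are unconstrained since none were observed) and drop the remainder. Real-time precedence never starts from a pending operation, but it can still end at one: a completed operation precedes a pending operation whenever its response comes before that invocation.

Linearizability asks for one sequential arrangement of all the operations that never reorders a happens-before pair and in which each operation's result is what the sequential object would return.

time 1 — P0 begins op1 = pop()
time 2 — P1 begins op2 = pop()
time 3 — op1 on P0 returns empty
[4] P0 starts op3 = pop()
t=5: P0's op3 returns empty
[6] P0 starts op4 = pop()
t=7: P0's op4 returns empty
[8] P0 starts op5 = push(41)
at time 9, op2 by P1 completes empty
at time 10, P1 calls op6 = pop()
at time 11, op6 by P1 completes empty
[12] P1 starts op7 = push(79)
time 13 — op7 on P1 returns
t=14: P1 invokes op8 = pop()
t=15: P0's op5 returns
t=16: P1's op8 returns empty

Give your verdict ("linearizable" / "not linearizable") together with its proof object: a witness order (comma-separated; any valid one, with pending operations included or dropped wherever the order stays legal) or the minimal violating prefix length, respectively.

not linearizable — minimal violating prefix: 16 events

cut after 15 events: linearizable; cut after 16 events (op8 responds, time 16): not linearizable
real-time-consistent orders of the 8 completed operations: 17 — all fail the stack replay
sample order op1, op2, op3, op4, op5, op6, op7, op8 stalls at step 6 — op6 pop() → empty has no legal effect
sample order op1, op2, op3, op4, op6, op5, op7, op8 stalls at step 8 — op8 pop() → empty has no legal effect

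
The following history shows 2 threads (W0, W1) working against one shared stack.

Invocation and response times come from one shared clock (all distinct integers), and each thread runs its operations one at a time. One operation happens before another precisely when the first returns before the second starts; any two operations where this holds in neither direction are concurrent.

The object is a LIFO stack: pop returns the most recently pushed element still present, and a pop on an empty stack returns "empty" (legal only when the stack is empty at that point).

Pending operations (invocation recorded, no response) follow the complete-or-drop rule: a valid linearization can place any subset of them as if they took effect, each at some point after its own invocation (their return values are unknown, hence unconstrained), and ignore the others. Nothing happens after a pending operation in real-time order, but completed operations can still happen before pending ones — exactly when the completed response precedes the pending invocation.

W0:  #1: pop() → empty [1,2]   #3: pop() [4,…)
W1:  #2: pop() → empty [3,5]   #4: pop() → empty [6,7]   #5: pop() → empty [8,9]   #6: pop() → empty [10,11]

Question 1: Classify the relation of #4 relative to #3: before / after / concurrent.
concurrent

#4 spans [6,7], #3 spans [4,…)
the intervals overlap in both directions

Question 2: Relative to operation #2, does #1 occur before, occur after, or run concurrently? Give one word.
before

#1 spans [1,2], #2 spans [3,5]
resp(#1)=2 < inv(#2)=3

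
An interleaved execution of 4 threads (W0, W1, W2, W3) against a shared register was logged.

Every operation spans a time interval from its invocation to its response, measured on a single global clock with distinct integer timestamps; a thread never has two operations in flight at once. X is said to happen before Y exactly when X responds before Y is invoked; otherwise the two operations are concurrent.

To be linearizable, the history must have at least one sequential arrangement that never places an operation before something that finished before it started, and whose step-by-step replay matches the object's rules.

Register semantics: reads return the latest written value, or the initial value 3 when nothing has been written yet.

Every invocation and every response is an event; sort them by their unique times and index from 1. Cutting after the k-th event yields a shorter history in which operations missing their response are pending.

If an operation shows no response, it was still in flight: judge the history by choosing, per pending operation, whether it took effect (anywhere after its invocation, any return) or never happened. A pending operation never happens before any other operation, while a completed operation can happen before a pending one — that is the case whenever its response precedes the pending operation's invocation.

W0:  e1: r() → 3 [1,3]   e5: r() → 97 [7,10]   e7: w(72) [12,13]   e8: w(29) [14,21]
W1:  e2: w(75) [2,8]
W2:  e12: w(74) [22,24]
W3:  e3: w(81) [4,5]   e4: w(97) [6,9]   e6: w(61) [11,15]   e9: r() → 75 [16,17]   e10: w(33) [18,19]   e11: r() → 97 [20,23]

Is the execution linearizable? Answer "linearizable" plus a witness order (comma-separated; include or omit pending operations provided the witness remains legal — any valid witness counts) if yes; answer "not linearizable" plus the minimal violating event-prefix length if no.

not linearizable — minimal violating prefix: 17 events

the violation lands at event 17, e9's response at time 17: events 1..16 linearize, events 1..17 do not
8 completed operations, 20 real-time-consistent orders — every register replay fails
no completion choice of the 1 pending operation (e8) rescues it — every subset was tried
for example e1, e2, e3, e4, e5, e6, e7, e9 (pending dropped) fails at step 8: e9 r() → 75 is not legal there
for example e1, e2, e3, e4, e5, e7, e6, e9 (pending dropped) fails at step 8: e9 r() → 75 is not legal there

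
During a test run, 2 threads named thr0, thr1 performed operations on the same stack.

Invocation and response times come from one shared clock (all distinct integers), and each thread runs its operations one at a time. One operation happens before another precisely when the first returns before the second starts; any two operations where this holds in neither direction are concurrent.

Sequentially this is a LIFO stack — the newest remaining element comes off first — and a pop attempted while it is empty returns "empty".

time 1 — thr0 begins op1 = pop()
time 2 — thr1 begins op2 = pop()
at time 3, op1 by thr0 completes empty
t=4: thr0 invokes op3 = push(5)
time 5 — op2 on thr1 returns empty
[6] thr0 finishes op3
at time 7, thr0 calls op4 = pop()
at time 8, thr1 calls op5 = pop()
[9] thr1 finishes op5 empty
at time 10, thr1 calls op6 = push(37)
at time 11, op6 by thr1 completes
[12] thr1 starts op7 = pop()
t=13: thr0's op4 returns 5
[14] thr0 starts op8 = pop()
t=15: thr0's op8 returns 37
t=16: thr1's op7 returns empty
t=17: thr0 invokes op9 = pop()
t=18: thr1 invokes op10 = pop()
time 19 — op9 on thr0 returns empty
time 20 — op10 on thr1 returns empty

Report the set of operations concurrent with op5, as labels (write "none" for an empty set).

op4

op5 spans [8,9]: anything still running between times 8 and 9 counts as concurrent
op1 [1,3]: before
op2 [2,5]: before
op3 [4,6]: before
op4 [7,13]: concurrent
op6 [10,11]: after
op7 [12,16]: after
op8 [14,15]: after
op9 [17,19]: after
op10 [18,20]: after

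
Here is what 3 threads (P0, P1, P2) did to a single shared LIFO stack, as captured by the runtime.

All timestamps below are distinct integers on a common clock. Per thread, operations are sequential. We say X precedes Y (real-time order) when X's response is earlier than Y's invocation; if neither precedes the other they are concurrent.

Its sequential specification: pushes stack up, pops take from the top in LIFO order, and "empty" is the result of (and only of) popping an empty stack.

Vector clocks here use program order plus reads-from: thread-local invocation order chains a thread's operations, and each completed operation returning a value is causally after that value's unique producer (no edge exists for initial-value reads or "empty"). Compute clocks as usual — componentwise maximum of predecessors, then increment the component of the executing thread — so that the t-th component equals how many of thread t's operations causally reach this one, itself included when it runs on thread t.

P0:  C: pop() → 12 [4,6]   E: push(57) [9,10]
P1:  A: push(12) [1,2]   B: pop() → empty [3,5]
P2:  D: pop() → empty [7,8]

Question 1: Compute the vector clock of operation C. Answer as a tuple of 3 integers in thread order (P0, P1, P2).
Answer: (1, 1, 0)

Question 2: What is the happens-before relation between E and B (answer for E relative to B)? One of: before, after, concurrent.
Answer: after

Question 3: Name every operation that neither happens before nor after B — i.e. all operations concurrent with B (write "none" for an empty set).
Answer: C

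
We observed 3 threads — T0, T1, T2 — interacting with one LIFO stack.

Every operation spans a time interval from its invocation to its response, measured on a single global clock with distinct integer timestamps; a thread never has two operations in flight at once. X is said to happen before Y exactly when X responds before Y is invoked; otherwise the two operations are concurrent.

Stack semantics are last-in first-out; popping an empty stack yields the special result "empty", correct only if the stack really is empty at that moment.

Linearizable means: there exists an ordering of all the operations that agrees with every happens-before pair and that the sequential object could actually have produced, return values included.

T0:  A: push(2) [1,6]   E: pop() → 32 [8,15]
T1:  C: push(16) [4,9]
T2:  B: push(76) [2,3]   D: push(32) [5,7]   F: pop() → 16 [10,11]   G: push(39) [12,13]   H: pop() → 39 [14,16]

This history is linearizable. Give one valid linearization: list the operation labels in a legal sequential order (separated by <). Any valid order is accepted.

1. A push(2), leaving stack <2>
2. B push(76), leaving stack <2,76>
3. C push(16), leaving stack <2,76,16>
4. D push(32), leaving stack <2,76,16,32>
5. E pop() → 32, leaving stack <2,76,16>
6. F pop() → 16, leaving stack <2,76>
7. G push(39), leaving stack <2,76,39>
8. H pop() → 39, leaving stack <2,76>

A < B < C < D < E < F < G < H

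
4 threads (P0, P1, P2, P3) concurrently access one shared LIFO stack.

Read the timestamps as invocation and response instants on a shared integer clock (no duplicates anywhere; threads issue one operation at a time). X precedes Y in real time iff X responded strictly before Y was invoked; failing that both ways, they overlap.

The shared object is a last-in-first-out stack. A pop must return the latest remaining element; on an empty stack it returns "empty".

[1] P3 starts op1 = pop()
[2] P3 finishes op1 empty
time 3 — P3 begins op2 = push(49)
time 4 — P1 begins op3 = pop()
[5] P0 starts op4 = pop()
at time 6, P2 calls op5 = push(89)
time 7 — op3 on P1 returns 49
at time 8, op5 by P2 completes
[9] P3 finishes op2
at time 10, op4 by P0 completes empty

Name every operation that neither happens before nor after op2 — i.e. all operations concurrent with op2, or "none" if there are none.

concurrent with op2 ([3,9]): every op whose interval crosses 3..9
op1 [1,2]: before
op3 [4,7]: concurrent
op4 [5,10]: concurrent
op5 [6,8]: concurrent

op3, op4, op5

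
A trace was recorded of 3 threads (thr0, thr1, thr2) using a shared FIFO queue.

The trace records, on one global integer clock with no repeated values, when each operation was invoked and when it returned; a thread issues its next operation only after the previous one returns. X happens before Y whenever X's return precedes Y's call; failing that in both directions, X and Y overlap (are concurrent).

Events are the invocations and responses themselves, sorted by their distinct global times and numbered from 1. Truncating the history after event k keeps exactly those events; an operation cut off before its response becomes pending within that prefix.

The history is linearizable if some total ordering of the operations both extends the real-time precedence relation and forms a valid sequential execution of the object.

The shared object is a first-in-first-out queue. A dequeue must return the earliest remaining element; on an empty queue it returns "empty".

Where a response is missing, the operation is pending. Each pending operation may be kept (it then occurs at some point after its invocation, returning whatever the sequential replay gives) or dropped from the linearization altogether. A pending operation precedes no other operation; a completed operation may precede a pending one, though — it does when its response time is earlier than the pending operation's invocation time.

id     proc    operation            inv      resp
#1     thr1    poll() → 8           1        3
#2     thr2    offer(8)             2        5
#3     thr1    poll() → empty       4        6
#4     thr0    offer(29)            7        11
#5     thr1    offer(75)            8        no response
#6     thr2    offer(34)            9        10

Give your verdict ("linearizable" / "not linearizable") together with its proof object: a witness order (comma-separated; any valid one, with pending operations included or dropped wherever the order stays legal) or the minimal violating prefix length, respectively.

after step 1 (#2 offer(8)): queue <8>
after step 2 (#1 poll() → 8): queue <>
after step 3 (#3 poll() → empty): queue <>
after step 4 (#4 offer(29)): queue <29>
after step 5 (#5 offer(75) (pending, included)): queue <29,75>
after step 6 (#6 offer(34)): queue <29,75,34>

linearizable — witness: #2, #1, #3, #4, #5, #6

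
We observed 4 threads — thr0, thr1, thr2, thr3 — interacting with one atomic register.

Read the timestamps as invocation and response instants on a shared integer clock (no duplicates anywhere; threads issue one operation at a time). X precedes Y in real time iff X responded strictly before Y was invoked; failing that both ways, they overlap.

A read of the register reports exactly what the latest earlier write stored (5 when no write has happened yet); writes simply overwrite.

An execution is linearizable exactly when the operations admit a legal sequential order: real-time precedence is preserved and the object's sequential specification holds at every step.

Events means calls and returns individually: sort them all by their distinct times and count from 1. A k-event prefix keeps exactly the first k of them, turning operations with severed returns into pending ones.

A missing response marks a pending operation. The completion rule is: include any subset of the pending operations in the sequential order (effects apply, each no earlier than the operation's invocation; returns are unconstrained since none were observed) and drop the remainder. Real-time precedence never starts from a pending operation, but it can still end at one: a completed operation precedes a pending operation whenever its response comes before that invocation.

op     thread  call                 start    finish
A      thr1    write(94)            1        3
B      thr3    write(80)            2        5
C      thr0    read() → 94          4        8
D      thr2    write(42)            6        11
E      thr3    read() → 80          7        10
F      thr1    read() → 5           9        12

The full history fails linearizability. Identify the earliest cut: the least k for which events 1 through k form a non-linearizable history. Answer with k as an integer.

one valid order for events 1..11 is A, C, B, E, D:
step 1: A write(94) — value 94
step 2: C read() → 94 — value 94
step 3: B write(80) — value 80
step 4: E read() → 80 — value 80
step 5: D write(42) — value 42
once event 12 joins (F's response, time 12), exhaustive search finds no witness
e.g. A, B, C, D, E, F: illegal at step 3, since C read() → 94 cannot apply there
e.g. A, B, C, D, F, E: illegal at step 3, since C read() → 94 cannot apply there

12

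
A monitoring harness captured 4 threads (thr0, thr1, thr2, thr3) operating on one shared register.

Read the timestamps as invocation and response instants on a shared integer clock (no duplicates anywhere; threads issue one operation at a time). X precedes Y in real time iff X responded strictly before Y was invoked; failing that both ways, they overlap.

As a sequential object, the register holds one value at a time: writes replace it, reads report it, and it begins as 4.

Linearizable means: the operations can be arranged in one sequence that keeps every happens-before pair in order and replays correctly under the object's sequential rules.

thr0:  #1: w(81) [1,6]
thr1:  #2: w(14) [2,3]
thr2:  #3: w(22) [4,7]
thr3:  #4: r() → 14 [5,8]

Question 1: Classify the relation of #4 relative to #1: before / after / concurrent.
concurrent

#4 spans [5,8], #1 spans [1,6]
the intervals overlap in both directions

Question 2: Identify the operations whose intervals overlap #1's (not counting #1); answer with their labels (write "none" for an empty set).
#2, #3, #4

#1 runs from 1 to 6; window-overlapping ops are concurrent
#2 [2,3]: concurrent
#3 [4,7]: concurrent
#4 [5,8]: concurrent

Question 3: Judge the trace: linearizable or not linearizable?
linearizable

one valid linearization: #1, #2, #4, #3
1. #1 w(81), leaving value 81
2. #2 w(14), leaving value 14
3. #4 r() → 14, leaving value 14
4. #3 w(22), leaving value 22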